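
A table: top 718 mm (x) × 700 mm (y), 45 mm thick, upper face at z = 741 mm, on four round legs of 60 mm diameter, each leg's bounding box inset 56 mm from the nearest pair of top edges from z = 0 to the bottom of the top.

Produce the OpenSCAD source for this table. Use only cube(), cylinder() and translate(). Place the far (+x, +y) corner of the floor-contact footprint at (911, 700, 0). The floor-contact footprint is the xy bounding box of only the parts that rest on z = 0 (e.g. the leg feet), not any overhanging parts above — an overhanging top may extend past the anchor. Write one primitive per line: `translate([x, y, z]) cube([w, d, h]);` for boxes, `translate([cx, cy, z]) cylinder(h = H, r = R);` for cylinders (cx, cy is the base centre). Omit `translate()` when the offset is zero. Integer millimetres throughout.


// leg_h = 741 - 45 = 696
translate([249, 56, 696]) cube([718, 700, 45]);
translate([335, 142, 0]) cylinder(h = 696, r = 30);
translate([881, 142, 0]) cylinder(h = 696, r = 30);
translate([335, 670, 0]) cylinder(h = 696, r = 30);
translate([881, 670, 0]) cylinder(h = 696, r = 30);


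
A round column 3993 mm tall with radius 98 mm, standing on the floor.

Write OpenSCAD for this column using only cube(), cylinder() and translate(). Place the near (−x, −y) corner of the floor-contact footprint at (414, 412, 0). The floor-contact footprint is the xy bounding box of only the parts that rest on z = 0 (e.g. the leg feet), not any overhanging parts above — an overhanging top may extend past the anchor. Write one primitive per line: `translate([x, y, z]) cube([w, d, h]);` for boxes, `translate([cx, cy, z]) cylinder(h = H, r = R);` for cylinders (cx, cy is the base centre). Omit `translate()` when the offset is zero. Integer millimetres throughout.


translate([512, 510, 0]) cylinder(h = 3993, r = 98);


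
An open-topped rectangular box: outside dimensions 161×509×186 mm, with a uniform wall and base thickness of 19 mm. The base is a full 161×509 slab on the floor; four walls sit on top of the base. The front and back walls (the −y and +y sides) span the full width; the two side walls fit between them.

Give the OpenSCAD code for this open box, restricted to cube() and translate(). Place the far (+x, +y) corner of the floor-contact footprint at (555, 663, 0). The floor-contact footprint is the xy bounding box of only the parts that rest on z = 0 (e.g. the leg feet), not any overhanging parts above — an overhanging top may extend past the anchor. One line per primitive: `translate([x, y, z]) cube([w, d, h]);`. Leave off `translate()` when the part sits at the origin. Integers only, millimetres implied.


translate([394, 154, 0]) cube([161, 509, 19]);
translate([394, 154, 19]) cube([161, 19, 167]);
translate([394, 644, 19]) cube([161, 19, 167]);
translate([394, 173, 19]) cube([19, 471, 167]);
translate([536, 173, 19]) cube([19, 471, 167]);


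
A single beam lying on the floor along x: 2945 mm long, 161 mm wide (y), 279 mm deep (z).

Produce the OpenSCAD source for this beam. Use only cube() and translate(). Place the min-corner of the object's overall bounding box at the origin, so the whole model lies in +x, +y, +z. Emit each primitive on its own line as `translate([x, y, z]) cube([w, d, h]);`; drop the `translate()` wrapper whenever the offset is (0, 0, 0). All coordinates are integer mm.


cube([2945, 161, 279]);


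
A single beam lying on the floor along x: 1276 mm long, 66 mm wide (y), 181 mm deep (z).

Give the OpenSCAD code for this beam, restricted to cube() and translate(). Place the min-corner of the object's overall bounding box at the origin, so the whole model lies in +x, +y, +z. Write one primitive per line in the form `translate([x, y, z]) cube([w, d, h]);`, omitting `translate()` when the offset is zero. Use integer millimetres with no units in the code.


cube([1276, 66, 181]);


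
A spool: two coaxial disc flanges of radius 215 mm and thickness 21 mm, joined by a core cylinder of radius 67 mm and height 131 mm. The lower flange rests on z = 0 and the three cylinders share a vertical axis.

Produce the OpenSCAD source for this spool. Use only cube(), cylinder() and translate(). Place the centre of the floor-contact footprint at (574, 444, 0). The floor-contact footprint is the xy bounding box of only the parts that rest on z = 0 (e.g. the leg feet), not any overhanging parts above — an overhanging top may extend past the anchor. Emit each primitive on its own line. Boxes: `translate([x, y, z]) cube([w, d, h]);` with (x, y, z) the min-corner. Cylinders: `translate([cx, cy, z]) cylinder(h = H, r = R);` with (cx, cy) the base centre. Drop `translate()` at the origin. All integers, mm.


translate([574, 444, 0]) cylinder(h = 21, r = 215);
translate([574, 444, 21]) cylinder(h = 131, r = 67);
translate([574, 444, 152]) cylinder(h = 21, r = 215);


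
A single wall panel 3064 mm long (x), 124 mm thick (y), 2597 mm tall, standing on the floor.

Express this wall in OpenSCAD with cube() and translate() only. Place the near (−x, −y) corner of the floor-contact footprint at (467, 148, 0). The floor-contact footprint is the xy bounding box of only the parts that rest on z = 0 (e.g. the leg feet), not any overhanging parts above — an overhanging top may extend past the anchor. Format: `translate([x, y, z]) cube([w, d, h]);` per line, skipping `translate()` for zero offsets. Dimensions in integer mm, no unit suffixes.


translate([467, 148, 0]) cube([3064, 124, 2597]);


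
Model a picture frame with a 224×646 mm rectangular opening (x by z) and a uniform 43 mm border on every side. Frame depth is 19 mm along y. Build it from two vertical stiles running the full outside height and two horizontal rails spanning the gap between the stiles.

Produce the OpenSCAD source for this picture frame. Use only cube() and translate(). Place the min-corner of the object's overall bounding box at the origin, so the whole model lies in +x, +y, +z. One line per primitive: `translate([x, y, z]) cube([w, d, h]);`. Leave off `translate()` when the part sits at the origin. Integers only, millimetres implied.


cube([43, 19, 732]);
translate([267, 0, 0]) cube([43, 19, 732]);
translate([43, 0, 0]) cube([224, 19, 43]);
translate([43, 0, 689]) cube([224, 19, 43]);


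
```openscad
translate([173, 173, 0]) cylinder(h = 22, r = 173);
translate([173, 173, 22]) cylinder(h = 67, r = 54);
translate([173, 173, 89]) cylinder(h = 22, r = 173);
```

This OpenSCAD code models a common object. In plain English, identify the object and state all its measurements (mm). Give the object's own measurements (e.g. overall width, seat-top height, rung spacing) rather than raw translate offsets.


A spool: two coaxial disc flanges of radius 173 mm and thickness 22 mm, joined by a core cylinder of radius 54 mm and height 67 mm. The lower flange rests on z = 0 and the three cylinders share a vertical axis.


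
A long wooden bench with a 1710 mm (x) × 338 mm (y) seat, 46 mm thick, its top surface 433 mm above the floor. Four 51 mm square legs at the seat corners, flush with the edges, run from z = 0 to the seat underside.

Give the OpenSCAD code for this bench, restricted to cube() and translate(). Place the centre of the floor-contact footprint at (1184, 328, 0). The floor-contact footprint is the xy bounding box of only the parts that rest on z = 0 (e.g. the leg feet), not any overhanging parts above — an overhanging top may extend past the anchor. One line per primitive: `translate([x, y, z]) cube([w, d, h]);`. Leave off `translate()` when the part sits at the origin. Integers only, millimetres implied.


translate([329, 159, 387]) cube([1710, 338, 46]);
translate([329, 159, 0]) cube([51, 51, 387]);
translate([329, 446, 0]) cube([51, 51, 387]);
translate([1988, 159, 0]) cube([51, 51, 387]);
translate([1988, 446, 0]) cube([51, 51, 387]);


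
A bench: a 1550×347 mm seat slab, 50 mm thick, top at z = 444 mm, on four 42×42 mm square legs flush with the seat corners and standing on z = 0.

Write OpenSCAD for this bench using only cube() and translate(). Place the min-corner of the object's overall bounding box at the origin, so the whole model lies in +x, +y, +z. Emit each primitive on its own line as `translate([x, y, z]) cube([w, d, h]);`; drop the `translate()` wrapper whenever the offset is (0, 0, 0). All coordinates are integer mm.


translate([0, 0, 394]) cube([1550, 347, 50]);
cube([42, 42, 394]);
translate([0, 305, 0]) cube([42, 42, 394]);
translate([1508, 0, 0]) cube([42, 42, 394]);
translate([1508, 305, 0]) cube([42, 42, 394]);


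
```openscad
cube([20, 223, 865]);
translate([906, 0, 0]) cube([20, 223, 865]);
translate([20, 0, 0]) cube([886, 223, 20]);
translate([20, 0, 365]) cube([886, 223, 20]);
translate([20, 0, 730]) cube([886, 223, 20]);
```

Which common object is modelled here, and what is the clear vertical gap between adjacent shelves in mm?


A bookshelf. The clear shelf gap is 345 mm.

Two tall side panels with 3 horizontal boards between them — a bookshelf. The first two shelf undersides are at z = 0 and z = 365; with shelf thickness 20, the clear gap is 365 − 0 − 20 = 345 mm.


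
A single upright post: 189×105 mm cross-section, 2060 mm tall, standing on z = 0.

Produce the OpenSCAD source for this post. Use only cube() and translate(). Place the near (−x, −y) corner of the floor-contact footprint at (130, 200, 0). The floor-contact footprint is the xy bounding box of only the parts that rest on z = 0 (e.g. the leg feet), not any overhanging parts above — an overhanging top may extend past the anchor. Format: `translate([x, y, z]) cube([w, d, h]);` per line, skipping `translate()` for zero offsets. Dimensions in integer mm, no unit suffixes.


translate([130, 200, 0]) cube([189, 105, 2060]);


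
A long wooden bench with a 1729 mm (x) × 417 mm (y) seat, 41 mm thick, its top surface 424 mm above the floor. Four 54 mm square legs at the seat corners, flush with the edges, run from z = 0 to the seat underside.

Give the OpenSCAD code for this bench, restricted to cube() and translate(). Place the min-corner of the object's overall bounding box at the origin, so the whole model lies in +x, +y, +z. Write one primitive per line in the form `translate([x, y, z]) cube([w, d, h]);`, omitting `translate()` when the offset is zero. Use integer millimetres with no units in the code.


translate([0, 0, 383]) cube([1729, 417, 41]);
cube([54, 54, 383]);
translate([0, 363, 0]) cube([54, 54, 383]);
translate([1675, 0, 0]) cube([54, 54, 383]);
translate([1675, 363, 0]) cube([54, 54, 383]);


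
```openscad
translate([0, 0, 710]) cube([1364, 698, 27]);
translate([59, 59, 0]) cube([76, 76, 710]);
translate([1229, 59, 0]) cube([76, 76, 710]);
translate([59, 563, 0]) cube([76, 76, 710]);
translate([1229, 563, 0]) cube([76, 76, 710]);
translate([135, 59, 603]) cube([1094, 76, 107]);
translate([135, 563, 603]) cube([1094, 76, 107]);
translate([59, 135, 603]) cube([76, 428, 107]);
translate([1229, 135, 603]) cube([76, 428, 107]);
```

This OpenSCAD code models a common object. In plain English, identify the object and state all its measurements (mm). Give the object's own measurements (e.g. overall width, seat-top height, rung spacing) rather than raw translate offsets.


A table: top 1364 mm (x) × 698 mm (y), 27 mm thick, upper face at z = 737 mm, on four 76×76 mm square legs, each inset 59 mm from the nearest pair of top edges from z = 0 to the bottom of the top. Four apron rails, 76 mm thick and 107 mm tall, run between adjacent legs with their top edges flush with the underside of the top and their outer faces flush with the legs' outer faces.


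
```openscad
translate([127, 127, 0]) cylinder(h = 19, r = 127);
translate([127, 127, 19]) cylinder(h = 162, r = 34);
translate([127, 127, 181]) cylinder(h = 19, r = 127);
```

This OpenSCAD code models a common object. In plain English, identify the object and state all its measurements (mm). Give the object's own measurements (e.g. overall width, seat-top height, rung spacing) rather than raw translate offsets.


A spool: two coaxial disc flanges of radius 127 mm and thickness 19 mm, joined by a core cylinder of radius 34 mm and height 162 mm. The lower flange rests on z = 0 and the three cylinders share a vertical axis.


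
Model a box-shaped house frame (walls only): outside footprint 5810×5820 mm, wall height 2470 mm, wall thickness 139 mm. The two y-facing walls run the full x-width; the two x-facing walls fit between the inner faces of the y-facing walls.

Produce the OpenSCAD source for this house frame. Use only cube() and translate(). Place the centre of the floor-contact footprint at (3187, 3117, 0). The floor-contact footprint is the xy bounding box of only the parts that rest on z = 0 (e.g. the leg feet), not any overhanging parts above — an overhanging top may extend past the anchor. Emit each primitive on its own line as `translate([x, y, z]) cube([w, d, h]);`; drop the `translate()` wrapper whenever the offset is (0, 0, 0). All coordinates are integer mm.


translate([282, 207, 0]) cube([5810, 139, 2470]);
translate([282, 5888, 0]) cube([5810, 139, 2470]);
translate([282, 346, 0]) cube([139, 5542, 2470]);
translate([5953, 346, 0]) cube([139, 5542, 2470]);


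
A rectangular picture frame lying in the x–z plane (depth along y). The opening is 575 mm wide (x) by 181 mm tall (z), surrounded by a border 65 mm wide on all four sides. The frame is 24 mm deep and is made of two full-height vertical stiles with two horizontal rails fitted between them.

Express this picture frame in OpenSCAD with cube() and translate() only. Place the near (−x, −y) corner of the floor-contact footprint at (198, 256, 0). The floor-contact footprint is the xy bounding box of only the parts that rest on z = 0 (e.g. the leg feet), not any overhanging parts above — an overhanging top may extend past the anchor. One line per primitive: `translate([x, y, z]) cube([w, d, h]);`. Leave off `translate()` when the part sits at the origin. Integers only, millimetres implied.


translate([198, 256, 0]) cube([65, 24, 311]);
translate([838, 256, 0]) cube([65, 24, 311]);
translate([263, 256, 0]) cube([575, 24, 65]);
translate([263, 256, 246]) cube([575, 24, 65]);


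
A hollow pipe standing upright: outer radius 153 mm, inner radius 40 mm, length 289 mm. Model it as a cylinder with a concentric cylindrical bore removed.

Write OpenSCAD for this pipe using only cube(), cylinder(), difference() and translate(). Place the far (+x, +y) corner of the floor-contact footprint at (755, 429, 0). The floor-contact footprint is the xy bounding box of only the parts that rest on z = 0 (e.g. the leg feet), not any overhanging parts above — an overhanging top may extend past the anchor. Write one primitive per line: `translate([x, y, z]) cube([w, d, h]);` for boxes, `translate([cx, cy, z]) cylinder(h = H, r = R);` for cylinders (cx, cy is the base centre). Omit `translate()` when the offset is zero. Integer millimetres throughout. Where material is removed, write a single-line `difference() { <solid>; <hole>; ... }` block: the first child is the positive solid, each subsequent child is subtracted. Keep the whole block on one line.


difference() { translate([602, 276, 0]) cylinder(h = 289, r = 153); translate([602, 276, 0]) cylinder(h = 289, r = 40); }


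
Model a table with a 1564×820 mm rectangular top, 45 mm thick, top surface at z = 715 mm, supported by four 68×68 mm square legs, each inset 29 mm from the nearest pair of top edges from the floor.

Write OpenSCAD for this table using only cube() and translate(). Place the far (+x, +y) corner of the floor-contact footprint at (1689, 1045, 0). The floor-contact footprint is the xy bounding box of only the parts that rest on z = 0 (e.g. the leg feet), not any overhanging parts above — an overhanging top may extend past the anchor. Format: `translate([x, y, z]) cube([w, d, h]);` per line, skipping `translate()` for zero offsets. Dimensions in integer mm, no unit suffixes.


translate([154, 254, 670]) cube([1564, 820, 45]);
translate([183, 283, 0]) cube([68, 68, 670]);
translate([1621, 283, 0]) cube([68, 68, 670]);
translate([183, 977, 0]) cube([68, 68, 670]);
translate([1621, 977, 0]) cube([68, 68, 670]);


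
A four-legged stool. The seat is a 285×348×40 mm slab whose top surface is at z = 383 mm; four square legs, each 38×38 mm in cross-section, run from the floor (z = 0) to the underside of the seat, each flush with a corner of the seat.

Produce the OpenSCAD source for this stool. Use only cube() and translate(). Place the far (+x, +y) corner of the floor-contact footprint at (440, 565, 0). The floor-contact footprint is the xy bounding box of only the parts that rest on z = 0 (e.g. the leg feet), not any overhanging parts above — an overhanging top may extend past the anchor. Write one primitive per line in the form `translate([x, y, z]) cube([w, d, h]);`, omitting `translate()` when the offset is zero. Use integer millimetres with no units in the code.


translate([155, 217, 343]) cube([285, 348, 40]);
translate([155, 217, 0]) cube([38, 38, 343]);
translate([402, 217, 0]) cube([38, 38, 343]);
translate([155, 527, 0]) cube([38, 38, 343]);
translate([402, 527, 0]) cube([38, 38, 343]);


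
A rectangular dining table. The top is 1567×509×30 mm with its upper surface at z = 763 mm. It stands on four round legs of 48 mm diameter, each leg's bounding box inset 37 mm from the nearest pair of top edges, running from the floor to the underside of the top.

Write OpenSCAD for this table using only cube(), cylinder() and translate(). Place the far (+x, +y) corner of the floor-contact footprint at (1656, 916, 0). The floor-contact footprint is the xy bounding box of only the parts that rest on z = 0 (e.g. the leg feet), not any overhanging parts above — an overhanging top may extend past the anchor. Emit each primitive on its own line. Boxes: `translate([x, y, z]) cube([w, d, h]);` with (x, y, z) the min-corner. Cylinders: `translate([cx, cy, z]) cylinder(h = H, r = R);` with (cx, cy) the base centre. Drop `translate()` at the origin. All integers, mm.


translate([126, 444, 733]) cube([1567, 509, 30]);
translate([187, 505, 0]) cylinder(h = 733, r = 24);
translate([1632, 505, 0]) cylinder(h = 733, r = 24);
translate([187, 892, 0]) cylinder(h = 733, r = 24);
translate([1632, 892, 0]) cylinder(h = 733, r = 24);


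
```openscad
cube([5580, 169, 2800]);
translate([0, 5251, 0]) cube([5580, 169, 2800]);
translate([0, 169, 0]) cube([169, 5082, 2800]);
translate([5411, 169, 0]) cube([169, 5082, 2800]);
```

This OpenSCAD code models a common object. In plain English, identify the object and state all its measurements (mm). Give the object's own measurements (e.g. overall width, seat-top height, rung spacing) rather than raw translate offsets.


The wall frame of a small rectangular building: four walls, each 2800 mm tall and 169 mm thick, enclosing a footprint 5580 mm (x) by 5420 mm (y) outside-to-outside, with no floor or roof. The front and back walls (the −y and +y sides) span the full width; the two side walls fit between them.


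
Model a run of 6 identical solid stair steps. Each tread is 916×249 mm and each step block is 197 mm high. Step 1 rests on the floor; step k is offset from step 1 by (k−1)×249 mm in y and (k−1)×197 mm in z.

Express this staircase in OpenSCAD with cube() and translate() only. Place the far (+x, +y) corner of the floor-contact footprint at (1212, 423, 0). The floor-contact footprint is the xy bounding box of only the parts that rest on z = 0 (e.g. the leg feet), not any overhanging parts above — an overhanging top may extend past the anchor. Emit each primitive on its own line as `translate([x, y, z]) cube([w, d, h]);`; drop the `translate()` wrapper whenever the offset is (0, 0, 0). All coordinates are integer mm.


translate([296, 174, 0]) cube([916, 249, 197]);
translate([296, 423, 197]) cube([916, 249, 197]);
translate([296, 672, 394]) cube([916, 249, 197]);
translate([296, 921, 591]) cube([916, 249, 197]);
translate([296, 1170, 788]) cube([916, 249, 197]);
translate([296, 1419, 985]) cube([916, 249, 197]);


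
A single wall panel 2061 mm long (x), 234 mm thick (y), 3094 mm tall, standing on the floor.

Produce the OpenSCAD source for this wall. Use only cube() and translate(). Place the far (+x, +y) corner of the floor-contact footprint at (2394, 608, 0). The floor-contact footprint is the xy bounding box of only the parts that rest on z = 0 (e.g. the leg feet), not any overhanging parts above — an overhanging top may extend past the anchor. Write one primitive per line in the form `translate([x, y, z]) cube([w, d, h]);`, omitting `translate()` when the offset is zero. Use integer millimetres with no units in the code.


translate([333, 374, 0]) cube([2061, 234, 3094]);


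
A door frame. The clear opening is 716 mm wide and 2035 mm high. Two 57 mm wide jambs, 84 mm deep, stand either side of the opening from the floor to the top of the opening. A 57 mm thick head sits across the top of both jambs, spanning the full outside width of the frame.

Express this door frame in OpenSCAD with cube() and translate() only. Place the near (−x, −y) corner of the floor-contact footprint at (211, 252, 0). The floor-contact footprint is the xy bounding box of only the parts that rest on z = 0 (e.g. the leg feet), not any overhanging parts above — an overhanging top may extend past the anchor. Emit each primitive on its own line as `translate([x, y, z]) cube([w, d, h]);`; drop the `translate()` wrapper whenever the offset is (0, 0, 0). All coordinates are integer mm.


translate([211, 252, 0]) cube([57, 84, 2035]);
translate([984, 252, 0]) cube([57, 84, 2035]);
translate([211, 252, 2035]) cube([830, 84, 57]);


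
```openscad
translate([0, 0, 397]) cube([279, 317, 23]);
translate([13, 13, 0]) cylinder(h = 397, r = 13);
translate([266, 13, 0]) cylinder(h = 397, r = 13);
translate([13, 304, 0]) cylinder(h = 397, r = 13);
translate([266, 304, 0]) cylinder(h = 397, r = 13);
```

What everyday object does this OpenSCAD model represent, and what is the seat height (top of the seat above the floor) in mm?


A stool. The seat height is 420 mm.

A 279×317×23 slab at z = 397 on four corner cylinders — a stool. The seat top is 397 + 23 = 420 mm.


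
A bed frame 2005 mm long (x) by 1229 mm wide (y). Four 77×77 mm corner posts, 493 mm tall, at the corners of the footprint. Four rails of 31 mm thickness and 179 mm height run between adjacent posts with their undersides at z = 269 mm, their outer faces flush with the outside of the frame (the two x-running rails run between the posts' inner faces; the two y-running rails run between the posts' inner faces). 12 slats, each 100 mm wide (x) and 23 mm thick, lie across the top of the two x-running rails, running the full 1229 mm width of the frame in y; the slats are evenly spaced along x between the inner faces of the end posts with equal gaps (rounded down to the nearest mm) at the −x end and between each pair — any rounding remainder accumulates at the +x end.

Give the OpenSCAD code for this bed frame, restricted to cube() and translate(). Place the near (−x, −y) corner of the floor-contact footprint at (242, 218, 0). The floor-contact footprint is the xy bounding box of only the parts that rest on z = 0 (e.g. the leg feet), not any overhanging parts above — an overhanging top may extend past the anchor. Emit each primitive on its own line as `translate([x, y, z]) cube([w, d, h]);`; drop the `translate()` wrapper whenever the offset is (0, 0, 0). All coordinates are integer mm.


translate([242, 218, 0]) cube([77, 77, 493]);
translate([242, 1370, 0]) cube([77, 77, 493]);
translate([2170, 218, 0]) cube([77, 77, 493]);
translate([2170, 1370, 0]) cube([77, 77, 493]);
translate([319, 218, 269]) cube([1851, 31, 179]);
translate([319, 1416, 269]) cube([1851, 31, 179]);
translate([242, 295, 269]) cube([31, 1075, 179]);
translate([2216, 295, 269]) cube([31, 1075, 179]);
translate([369, 218, 448]) cube([100, 1229, 23]);
translate([519, 218, 448]) cube([100, 1229, 23]);
translate([669, 218, 448]) cube([100, 1229, 23]);
translate([819, 218, 448]) cube([100, 1229, 23]);
translate([969, 218, 448]) cube([100, 1229, 23]);
translate([1119, 218, 448]) cube([100, 1229, 23]);
translate([1269, 218, 448]) cube([100, 1229, 23]);
translate([1419, 218, 448]) cube([100, 1229, 23]);
translate([1569, 218, 448]) cube([100, 1229, 23]);
translate([1719, 218, 448]) cube([100, 1229, 23]);
translate([1869, 218, 448]) cube([100, 1229, 23]);
translate([2019, 218, 448]) cube([100, 1229, 23]);


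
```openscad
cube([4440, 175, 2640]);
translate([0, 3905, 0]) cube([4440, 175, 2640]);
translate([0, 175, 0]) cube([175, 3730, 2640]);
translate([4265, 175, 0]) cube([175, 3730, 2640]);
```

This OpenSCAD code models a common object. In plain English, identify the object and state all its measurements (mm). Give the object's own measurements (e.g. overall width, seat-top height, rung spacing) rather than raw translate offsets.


The wall frame of a small rectangular building: four walls, each 2640 mm tall and 175 mm thick, enclosing a footprint 4440 mm (x) by 4080 mm (y) outside-to-outside, with no floor or roof. The front and back walls (the −y and +y sides) span the full width; the two side walls fit between them.


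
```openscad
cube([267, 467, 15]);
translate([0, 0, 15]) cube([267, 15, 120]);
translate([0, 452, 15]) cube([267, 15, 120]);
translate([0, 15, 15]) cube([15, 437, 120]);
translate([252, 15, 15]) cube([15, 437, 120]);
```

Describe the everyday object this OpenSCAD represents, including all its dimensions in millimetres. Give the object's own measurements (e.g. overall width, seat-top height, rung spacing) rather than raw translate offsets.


An open-topped rectangular box: outside dimensions 267×467×135 mm, with a uniform wall and base thickness of 15 mm. The base is a full 267×467 slab on the floor; four walls sit on top of the base. The front and back walls (the −y and +y sides) span the full width; the two side walls fit between them.


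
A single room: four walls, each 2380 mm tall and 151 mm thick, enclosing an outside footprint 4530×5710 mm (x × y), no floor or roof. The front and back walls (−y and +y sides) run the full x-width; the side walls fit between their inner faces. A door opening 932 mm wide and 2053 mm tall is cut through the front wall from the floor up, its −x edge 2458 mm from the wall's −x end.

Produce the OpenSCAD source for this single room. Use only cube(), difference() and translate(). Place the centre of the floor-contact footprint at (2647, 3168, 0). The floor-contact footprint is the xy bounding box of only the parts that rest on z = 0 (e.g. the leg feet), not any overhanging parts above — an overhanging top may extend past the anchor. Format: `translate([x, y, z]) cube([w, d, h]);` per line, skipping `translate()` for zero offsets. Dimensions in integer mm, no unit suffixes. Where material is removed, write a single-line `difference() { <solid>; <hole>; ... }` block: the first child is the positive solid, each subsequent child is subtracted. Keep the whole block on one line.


difference() { translate([382, 313, 0]) cube([4530, 151, 2380]); translate([2840, 313, 0]) cube([932, 151, 2053]); }
translate([382, 5872, 0]) cube([4530, 151, 2380]);
translate([382, 464, 0]) cube([151, 5408, 2380]);
translate([4761, 464, 0]) cube([151, 5408, 2380]);


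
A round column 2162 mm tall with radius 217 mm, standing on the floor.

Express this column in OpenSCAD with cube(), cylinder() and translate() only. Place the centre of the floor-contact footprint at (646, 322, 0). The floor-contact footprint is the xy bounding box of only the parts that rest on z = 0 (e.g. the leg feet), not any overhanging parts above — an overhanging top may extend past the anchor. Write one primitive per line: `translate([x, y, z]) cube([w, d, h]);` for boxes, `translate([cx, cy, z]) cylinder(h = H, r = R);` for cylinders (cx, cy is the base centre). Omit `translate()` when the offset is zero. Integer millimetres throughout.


translate([646, 322, 0]) cylinder(h = 2162, r = 217);


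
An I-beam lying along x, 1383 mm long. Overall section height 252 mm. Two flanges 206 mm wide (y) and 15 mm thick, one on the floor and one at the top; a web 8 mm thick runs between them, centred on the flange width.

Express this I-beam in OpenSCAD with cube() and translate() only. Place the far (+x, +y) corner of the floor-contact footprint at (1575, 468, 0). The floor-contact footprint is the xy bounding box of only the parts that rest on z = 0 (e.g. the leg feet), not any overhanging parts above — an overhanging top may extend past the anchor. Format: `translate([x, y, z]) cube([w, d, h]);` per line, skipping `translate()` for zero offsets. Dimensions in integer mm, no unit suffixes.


translate([192, 262, 0]) cube([1383, 206, 15]);
translate([192, 361, 15]) cube([1383, 8, 222]);
translate([192, 262, 237]) cube([1383, 206, 15]);


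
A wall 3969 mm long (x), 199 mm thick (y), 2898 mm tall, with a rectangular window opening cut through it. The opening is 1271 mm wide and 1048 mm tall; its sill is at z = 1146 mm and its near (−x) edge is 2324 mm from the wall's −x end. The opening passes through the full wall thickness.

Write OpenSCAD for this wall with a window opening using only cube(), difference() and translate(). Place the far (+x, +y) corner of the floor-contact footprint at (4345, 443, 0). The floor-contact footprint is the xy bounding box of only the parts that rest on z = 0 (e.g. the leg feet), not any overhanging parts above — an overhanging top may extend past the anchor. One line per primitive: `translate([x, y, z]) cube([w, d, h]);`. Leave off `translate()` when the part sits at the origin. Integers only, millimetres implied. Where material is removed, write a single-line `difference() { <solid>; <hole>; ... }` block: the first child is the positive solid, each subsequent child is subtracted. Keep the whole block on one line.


difference() { translate([376, 244, 0]) cube([3969, 199, 2898]); translate([2700, 244, 1146]) cube([1271, 199, 1048]); }


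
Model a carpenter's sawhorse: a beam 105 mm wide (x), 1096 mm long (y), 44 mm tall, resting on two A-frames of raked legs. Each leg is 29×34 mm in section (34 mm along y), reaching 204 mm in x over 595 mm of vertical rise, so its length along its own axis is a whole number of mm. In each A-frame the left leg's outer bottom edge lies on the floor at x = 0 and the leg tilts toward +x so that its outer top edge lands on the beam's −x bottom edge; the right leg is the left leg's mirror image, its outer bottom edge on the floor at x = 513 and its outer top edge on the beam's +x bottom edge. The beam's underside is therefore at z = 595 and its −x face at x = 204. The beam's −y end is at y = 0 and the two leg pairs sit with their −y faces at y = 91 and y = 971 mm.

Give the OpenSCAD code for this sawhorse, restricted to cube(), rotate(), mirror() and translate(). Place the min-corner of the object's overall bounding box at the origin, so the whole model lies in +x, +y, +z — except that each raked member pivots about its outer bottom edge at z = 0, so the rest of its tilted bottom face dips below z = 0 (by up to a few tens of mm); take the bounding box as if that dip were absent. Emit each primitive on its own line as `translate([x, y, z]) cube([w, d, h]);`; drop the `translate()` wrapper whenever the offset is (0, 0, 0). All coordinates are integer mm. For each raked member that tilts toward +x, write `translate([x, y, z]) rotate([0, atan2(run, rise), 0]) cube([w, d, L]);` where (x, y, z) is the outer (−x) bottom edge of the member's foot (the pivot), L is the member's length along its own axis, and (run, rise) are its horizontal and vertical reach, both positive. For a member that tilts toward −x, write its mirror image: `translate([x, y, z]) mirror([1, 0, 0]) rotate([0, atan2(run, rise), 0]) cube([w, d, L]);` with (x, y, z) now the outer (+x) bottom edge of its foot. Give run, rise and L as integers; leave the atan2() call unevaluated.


// leg length = √(204² + 595²) = 629
// right-leg outer foot x = 2·204 + 105 = 513
// beam min-corner = (204, 0, 595)
translate([204, 0, 595]) cube([105, 1096, 44]);
translate([0, 91, 0]) rotate([0, atan2(204, 595), 0]) cube([29, 34, 629]);
translate([513, 91, 0]) mirror([1, 0, 0]) rotate([0, atan2(204, 595), 0]) cube([29, 34, 629]);
translate([0, 971, 0]) rotate([0, atan2(204, 595), 0]) cube([29, 34, 629]);
translate([513, 971, 0]) mirror([1, 0, 0]) rotate([0, atan2(204, 595), 0]) cube([29, 34, 629]);


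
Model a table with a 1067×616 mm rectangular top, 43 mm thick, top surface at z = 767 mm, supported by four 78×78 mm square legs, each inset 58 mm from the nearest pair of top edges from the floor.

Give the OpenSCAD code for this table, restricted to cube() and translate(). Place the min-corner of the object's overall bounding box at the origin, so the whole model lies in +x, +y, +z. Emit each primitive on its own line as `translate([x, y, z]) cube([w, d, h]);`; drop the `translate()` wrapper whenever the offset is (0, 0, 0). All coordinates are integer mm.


translate([0, 0, 724]) cube([1067, 616, 43]);
translate([58, 58, 0]) cube([78, 78, 724]);
translate([931, 58, 0]) cube([78, 78, 724]);
translate([58, 480, 0]) cube([78, 78, 724]);
translate([931, 480, 0]) cube([78, 78, 724]);


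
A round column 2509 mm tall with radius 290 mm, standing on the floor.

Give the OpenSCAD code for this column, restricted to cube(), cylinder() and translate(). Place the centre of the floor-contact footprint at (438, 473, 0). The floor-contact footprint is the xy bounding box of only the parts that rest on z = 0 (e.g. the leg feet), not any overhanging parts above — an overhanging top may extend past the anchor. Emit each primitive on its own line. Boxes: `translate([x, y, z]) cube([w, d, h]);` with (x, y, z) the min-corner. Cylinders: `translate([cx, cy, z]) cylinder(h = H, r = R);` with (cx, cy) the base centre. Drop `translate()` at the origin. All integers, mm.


translate([438, 473, 0]) cylinder(h = 2509, r = 290);


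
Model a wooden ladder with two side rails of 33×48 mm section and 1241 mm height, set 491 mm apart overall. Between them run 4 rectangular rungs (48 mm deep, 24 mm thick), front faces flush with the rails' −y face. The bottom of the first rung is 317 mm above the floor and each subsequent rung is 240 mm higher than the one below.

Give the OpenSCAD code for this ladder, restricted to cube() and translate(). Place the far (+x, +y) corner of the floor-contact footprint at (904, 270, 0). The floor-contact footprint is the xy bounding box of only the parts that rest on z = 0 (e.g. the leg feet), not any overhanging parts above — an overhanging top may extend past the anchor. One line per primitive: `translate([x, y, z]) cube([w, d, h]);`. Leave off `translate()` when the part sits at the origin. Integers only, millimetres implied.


translate([413, 222, 0]) cube([33, 48, 1241]);
translate([871, 222, 0]) cube([33, 48, 1241]);
translate([446, 222, 317]) cube([425, 48, 24]);
translate([446, 222, 557]) cube([425, 48, 24]);
translate([446, 222, 797]) cube([425, 48, 24]);
translate([446, 222, 1037]) cube([425, 48, 24]);


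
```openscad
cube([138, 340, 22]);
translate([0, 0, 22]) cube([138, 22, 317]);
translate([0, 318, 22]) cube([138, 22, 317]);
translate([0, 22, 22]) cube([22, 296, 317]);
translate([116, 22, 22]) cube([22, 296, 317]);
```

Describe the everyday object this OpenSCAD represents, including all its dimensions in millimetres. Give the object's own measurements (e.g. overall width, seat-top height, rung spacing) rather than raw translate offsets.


An open-topped rectangular box: outside dimensions 138×340×339 mm, with a uniform wall and base thickness of 22 mm. The base is a full 138×340 slab on the floor; four walls sit on top of the base. The front and back walls (the −y and +y sides) span the full width; the two side walls fit between them.


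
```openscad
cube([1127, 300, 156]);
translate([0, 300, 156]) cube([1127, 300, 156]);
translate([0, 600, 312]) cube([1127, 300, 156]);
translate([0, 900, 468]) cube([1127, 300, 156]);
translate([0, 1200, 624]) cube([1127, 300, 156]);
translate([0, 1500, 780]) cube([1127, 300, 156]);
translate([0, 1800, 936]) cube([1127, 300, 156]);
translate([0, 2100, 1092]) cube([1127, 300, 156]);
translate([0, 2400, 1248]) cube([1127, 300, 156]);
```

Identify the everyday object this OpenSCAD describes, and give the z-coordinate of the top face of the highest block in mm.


A staircase. The total rise is 1404 mm.

9 identical blocks, each offset up and back from the previous — a staircase. Each step is 156 mm tall and there are 9 of them, so the total rise is 9 × 156 = 1404 mm.


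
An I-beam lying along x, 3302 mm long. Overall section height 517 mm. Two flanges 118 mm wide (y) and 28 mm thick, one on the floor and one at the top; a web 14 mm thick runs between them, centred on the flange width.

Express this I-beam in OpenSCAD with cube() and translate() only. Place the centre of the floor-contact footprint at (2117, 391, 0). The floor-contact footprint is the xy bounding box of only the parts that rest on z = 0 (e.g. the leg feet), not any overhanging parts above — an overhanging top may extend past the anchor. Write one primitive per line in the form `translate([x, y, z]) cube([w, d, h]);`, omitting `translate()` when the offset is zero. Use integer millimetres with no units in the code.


translate([466, 332, 0]) cube([3302, 118, 28]);
translate([466, 384, 28]) cube([3302, 14, 461]);
translate([466, 332, 489]) cube([3302, 118, 28]);


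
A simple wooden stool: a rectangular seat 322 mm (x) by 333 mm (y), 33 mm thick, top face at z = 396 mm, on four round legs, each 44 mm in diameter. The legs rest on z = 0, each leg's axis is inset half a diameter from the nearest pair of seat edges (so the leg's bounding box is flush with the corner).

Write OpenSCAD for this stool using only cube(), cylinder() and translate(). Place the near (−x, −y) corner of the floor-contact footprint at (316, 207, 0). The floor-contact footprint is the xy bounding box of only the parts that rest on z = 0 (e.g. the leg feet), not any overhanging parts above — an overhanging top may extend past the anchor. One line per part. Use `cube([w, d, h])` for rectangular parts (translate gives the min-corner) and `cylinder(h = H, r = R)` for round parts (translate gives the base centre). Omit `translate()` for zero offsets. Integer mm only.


translate([316, 207, 363]) cube([322, 333, 33]);
translate([338, 229, 0]) cylinder(h = 363, r = 22);
translate([616, 229, 0]) cylinder(h = 363, r = 22);
translate([338, 518, 0]) cylinder(h = 363, r = 22);
translate([616, 518, 0]) cylinder(h = 363, r = 22);


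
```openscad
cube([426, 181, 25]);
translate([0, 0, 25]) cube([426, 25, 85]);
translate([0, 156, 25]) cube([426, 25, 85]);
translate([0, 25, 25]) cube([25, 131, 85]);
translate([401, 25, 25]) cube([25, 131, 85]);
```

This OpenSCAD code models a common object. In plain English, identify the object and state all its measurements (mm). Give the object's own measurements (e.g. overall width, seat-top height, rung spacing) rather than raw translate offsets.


An open-topped rectangular box: outside dimensions 426×181×110 mm, with a uniform wall and base thickness of 25 mm. The base is a full 426×181 slab on the floor; four walls sit on top of the base. The front and back walls (the −y and +y sides) span the full width; the two side walls fit between them.


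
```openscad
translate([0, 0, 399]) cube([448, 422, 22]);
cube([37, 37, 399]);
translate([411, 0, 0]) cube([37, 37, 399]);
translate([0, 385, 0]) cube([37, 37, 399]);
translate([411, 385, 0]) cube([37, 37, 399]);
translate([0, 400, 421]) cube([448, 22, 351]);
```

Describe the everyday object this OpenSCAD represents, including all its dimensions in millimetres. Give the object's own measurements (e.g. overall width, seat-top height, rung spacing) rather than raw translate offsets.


A chair. The seat is a 448×422×22 mm slab with its top at z = 421 mm, on four 37×37 mm corner legs (flush with the seat edges, standing on z = 0). A flat backrest 22 mm thick, 351 mm tall, spans the full seat width and rises from the seat top along its +y edge, rear face flush with the rear of the seat.
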